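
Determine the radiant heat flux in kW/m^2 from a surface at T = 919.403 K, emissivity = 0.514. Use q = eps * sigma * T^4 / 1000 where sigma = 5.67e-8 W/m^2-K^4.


T^4 = 7.1454e+11
q = 0.514 * 5.67e-8 * 7.1454e+11 / 1000 = 20.824 kW/m^2

20.824 kW/m^2


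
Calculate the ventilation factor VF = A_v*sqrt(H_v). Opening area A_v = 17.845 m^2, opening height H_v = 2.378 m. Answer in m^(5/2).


sqrt(H_v) = 1.5421
VF = 17.845 * 1.5421 = 27.518 m^(5/2)

27.518 m^(5/2)


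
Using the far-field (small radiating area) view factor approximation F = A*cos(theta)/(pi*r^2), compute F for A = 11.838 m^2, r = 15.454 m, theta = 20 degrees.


cos(20 deg) = 0.93969
pi*r^2 = 750.29
F = 11.838 * 0.93969 / 750.29 = 0.014826

0.014826


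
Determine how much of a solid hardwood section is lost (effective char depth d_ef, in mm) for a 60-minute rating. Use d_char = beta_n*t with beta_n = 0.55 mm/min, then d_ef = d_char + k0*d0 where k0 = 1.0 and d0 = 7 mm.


d_char = 0.55 * 60 = 33 mm
d_ef = 33 + 1.0*7 = 40 mm

40 mm


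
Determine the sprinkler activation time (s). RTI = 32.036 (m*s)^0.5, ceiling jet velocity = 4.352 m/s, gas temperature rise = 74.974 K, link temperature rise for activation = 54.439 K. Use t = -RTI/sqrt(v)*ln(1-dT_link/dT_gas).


dT_link/dT_gas = 0.72611
ln(1 - 0.72611) = -1.2950
t = -32.036 / sqrt(4.352) * -1.2950 = 19.887 s

19.887 s


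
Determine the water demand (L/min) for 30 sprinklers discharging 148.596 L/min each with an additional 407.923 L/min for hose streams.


Sprinkler demand = 30 * 148.596 = 4457.88 L/min
Total = 4457.88 + 407.923 = 4865.803 L/min

4865.803 L/min


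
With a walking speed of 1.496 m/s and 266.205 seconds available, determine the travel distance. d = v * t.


d = 1.496 * 266.205 = 398.24 m

398.24 m


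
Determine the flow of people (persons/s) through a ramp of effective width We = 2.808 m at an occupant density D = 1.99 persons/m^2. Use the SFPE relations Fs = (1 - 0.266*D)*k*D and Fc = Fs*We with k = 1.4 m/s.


1 - 0.266*D = 1 - 0.266*1.99 = 0.47066
Fs = 0.47066 * 1.4 * 1.99 = 1.3113 persons/(s*m)
Fc = 1.3113 * 2.808 = 3.6820 persons/s

3.6820 persons/s


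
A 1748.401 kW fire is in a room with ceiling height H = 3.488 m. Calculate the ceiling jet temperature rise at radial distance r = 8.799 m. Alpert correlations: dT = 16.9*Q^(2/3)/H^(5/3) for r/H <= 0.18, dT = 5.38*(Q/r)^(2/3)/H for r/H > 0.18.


r/H = 8.799 / 3.488 = 2.5226
r/H > 0.18, so dT = 5.38*(Q/r)^(2/3)/H
Q/r = 198.70
(Q/r)^(2/3) = 34.052
dT = 5.38 * 34.052 / 3.488 = 52.522 K

52.522 K


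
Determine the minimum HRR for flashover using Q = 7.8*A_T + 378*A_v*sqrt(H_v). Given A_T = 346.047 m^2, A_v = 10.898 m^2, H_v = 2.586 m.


7.8*A_T = 2699.2
sqrt(H_v) = 1.6081
378*A_v*sqrt(H_v) = 6624.5
Q = 2699.2 + 6624.5 = 9323.7 kW

9323.7 kW


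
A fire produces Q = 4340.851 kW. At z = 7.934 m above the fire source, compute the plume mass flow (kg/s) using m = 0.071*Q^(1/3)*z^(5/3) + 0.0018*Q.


Q^(1/3) = 16.313
z^(5/3) = 31.561
First term = 0.071 * 16.313 * 31.561 = 36.554
Second term = 0.0018 * 4340.851 = 7.8135
m = 44.368 kg/s

44.368 kg/s


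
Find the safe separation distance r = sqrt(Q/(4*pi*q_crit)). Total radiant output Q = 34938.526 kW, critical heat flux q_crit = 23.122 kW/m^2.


4*pi*q_crit = 290.56
Q/(4*pi*q_crit) = 120.25
r = sqrt(120.25) = 10.966 m

10.966 m


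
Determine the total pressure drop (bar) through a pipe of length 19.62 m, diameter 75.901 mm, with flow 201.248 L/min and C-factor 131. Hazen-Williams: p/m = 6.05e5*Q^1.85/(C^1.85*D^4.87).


Q^1.85 = 18277
C^1.85 = 8259.5
D^4.87 = 1.4348e+09
p/m = 0.00093304 bar/m
p_total = 0.00093304 * 19.62 = 0.018306 bar

0.018306 bar


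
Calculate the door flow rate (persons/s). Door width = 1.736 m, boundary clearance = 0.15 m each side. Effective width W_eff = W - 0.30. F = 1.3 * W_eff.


W_eff = 1.736 - 0.30 = 1.436 m
F = 1.3 * 1.436 = 1.8668 persons/s

1.8668 persons/s


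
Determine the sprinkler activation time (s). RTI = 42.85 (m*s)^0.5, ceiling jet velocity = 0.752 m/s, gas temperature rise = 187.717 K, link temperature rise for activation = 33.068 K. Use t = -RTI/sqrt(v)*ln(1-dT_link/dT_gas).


dT_link/dT_gas = 0.17616
ln(1 - 0.17616) = -0.19378
t = -42.85 / sqrt(0.752) * -0.19378 = 9.5751 s

9.5751 s


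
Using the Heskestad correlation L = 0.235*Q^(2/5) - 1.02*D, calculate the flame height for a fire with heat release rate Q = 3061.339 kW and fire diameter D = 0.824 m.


Q^(2/5) = 24.795
0.235 * Q^(2/5) = 5.8268
1.02 * D = 0.84048
L = 4.9864 m

4.9864 m


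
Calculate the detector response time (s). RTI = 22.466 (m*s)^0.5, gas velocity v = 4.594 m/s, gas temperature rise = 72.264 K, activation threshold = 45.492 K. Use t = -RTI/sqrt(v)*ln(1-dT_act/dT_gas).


dT_act/dT_gas = 0.62953
ln(1 - 0.62953) = -0.99297
t = -22.466 / sqrt(4.594) * -0.99297 = 10.408 s

10.408 s


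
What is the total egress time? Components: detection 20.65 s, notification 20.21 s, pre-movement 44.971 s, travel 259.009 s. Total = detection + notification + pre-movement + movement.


Total = 20.65 + 20.21 + 44.971 + 259.009 = 344.84 s

344.84 s


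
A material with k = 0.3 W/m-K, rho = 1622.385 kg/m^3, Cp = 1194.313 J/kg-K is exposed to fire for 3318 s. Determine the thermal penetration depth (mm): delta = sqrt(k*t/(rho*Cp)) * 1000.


alpha = 0.3 / (1622.385 * 1194.313) = 1.5483e-07 m^2/s
alpha * t = 0.00051372
delta = sqrt(0.00051372) * 1000 = 22.665 mm

22.665 mm


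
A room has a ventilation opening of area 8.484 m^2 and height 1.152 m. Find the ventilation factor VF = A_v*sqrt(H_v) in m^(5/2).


sqrt(H_v) = 1.0733
VF = 8.484 * 1.0733 = 9.1060 m^(5/2)

9.1060 m^(5/2)


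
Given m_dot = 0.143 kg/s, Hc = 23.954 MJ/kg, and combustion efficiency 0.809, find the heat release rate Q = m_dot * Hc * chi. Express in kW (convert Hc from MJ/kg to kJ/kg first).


Hc = 23.954 MJ/kg = 23.954 * 1000 kJ/kg = 23954 kJ/kg
Q = 0.143 kg/s * 23954 kJ/kg * 0.809 = 2771.2 kW

2771.2 kW


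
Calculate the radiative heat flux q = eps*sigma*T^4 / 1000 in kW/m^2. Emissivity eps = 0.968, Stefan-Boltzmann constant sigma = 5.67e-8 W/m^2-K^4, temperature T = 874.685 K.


T^4 = 5.8534e+11
q = 0.968 * 5.67e-8 * 5.8534e+11 / 1000 = 32.127 kW/m^2

32.127 kW/m^2


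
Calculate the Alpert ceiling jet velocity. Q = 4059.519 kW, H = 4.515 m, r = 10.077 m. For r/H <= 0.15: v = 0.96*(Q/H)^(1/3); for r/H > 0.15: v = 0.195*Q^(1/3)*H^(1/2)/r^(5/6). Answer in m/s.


r/H = 10.077 / 4.515 = 2.2319
r/H > 0.15, so v = 0.195*Q^(1/3)*H^(1/2)/r^(5/6)
Q^(1/3) = 15.952
H^(1/2) = 2.1249
r^(5/6) = 6.8566
v = 0.195 * 15.952 * 2.1249 / 6.8566 = 0.96400 m/s

0.96400 m/s


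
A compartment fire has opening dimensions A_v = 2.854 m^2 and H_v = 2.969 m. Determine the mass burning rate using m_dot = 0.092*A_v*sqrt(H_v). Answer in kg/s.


sqrt(H_v) = 1.7231
m_dot = 0.092 * 2.854 * 1.7231 = 0.45243 kg/s

0.45243 kg/s


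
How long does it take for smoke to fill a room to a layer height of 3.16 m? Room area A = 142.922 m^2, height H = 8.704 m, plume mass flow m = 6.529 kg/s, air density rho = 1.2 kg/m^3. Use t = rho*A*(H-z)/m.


H - z = 5.544 m
t = 1.2 * 142.922 * 5.544 / 6.529 = 145.63 s

145.63 s


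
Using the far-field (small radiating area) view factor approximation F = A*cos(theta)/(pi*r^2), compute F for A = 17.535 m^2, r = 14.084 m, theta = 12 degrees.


cos(12 deg) = 0.97815
pi*r^2 = 623.16
F = 17.535 * 0.97815 / 623.16 = 0.027524

0.027524


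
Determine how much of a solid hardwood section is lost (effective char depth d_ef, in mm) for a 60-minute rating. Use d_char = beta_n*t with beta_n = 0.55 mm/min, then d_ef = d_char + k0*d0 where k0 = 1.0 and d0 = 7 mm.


d_char = 0.55 * 60 = 33 mm
d_ef = 33 + 1.0*7 = 40 mm

40 mm


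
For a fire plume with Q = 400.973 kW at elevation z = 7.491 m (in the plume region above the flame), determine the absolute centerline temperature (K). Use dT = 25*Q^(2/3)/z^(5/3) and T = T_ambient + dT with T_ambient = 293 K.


Q^(2/3) = 54.376
z^(5/3) = 28.679
dT = 25 * 54.376 / 28.679 = 47.401 K
T = 293 + 47.401 = 340.40 K

340.40 K


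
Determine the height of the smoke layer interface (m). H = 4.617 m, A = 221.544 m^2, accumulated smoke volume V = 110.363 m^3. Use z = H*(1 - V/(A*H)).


V/(A*H) = 0.10790
1 - 0.10790 = 0.89210
z = 4.617 * 0.89210 = 4.1188 m

4.1188 m


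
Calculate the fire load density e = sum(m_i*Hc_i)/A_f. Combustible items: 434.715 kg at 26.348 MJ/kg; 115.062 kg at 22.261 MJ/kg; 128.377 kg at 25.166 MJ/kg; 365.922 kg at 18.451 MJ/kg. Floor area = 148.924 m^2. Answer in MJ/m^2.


Total energy = 434.715*26.348 + 115.062*22.261 + 128.377*25.166 + 365.922*18.451
= 11453.87 + 2561.395 + 3230.736 + 6751.627
= 23997.63 MJ
e = 23997.63 / 148.924 = 161.14 MJ/m^2

161.14 MJ/m^2


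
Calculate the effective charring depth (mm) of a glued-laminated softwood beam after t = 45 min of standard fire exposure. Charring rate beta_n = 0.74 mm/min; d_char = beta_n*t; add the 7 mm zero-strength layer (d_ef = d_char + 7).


d_char = 0.74 * 45 = 33.3 mm
d_ef = 33.3 + 1.0*7 = 40.3 mm

40.3 mm


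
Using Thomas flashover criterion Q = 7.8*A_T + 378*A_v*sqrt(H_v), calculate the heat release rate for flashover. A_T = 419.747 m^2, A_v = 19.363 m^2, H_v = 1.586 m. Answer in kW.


7.8*A_T = 3274.0
sqrt(H_v) = 1.2594
378*A_v*sqrt(H_v) = 9217.6
Q = 3274.0 + 9217.6 = 12492 kW

12492 kW


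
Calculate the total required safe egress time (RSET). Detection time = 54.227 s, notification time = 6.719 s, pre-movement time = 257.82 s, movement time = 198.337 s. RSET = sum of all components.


Total = 54.227 + 6.719 + 257.82 + 198.337 = 517.103 s

517.103 s


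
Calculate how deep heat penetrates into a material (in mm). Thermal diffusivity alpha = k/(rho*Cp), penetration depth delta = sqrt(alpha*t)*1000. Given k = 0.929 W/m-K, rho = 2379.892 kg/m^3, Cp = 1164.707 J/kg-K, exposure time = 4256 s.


alpha = 0.929 / (2379.892 * 1164.707) = 3.3515e-07 m^2/s
alpha * t = 0.0014264
delta = sqrt(0.0014264) * 1000 = 37.768 mm

37.768 mm


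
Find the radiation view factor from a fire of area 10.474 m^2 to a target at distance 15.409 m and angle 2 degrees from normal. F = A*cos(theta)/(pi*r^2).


cos(2 deg) = 0.99939
pi*r^2 = 745.93
F = 10.474 * 0.99939 / 745.93 = 0.014033

0.014033


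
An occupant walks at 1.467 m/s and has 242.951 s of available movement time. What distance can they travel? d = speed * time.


d = 1.467 * 242.951 = 356.41 m

356.41 m


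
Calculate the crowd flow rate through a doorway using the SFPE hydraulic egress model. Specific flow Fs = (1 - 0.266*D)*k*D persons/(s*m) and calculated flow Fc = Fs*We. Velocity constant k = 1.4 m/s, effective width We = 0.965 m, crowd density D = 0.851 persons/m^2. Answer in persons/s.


1 - 0.266*D = 1 - 0.266*0.851 = 0.77363
Fs = 0.77363 * 1.4 * 0.851 = 0.92171 persons/(s*m)
Fc = 0.92171 * 0.965 = 0.88945 persons/s

0.88945 persons/s


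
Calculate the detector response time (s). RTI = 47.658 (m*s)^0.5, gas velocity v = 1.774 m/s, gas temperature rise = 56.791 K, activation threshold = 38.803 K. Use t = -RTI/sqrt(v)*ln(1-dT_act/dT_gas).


dT_act/dT_gas = 0.68326
ln(1 - 0.68326) = -1.1497
t = -47.658 / sqrt(1.774) * -1.1497 = 41.137 s

41.137 s


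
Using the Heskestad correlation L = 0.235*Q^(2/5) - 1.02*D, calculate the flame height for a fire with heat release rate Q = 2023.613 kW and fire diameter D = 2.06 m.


Q^(2/5) = 21.011
0.235 * Q^(2/5) = 4.9376
1.02 * D = 2.1012
L = 2.8364 m

2.8364 m


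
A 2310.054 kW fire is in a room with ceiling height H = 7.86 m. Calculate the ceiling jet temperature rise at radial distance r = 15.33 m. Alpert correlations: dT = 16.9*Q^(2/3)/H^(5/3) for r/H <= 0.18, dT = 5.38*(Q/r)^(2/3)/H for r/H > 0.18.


r/H = 15.33 / 7.86 = 1.9504
r/H > 0.18, so dT = 5.38*(Q/r)^(2/3)/H
Q/r = 150.69
(Q/r)^(2/3) = 28.317
dT = 5.38 * 28.317 / 7.86 = 19.383 K

19.383 K


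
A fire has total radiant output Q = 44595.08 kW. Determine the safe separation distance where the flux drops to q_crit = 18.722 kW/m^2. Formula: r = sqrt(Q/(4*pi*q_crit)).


4*pi*q_crit = 235.27
Q/(4*pi*q_crit) = 189.55
r = sqrt(189.55) = 13.768 m

13.768 m


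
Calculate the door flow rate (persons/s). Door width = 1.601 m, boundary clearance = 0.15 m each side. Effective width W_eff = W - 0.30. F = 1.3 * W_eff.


W_eff = 1.601 - 0.30 = 1.301 m
F = 1.3 * 1.301 = 1.6913 persons/s

1.6913 persons/s


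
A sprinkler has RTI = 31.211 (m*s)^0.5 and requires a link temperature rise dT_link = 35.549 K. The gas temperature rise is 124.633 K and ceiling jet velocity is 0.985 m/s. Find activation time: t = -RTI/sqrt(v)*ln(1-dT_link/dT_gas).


dT_link/dT_gas = 0.28523
ln(1 - 0.28523) = -0.33579
t = -31.211 / sqrt(0.985) * -0.33579 = 10.560 s

10.560 s


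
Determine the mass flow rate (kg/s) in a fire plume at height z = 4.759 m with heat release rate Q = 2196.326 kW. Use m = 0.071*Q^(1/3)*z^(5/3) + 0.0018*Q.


Q^(1/3) = 12.999
z^(5/3) = 13.465
First term = 0.071 * 12.999 * 13.465 = 12.427
Second term = 0.0018 * 2196.326 = 3.9534
m = 16.380 kg/s

16.380 kg/s


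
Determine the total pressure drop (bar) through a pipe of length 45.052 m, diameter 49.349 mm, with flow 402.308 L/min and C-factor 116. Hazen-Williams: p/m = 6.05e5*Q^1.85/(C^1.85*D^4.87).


Q^1.85 = 65831
C^1.85 = 6595.5
D^4.87 = 1.7631e+08
p/m = 0.034251 bar/m
p_total = 0.034251 * 45.052 = 1.5431 bar

1.5431 bar


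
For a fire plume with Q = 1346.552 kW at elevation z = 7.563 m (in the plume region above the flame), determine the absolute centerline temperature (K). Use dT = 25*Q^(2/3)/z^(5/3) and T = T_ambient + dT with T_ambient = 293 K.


Q^(2/3) = 121.94
z^(5/3) = 29.140
dT = 25 * 121.94 / 29.140 = 104.62 K
T = 293 + 104.62 = 397.62 K

397.62 K


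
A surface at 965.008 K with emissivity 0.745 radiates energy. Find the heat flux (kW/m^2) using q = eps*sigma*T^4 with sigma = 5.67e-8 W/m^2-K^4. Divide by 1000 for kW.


T^4 = 8.6721e+11
q = 0.745 * 5.67e-8 * 8.6721e+11 / 1000 = 36.632 kW/m^2

36.632 kW/m^2


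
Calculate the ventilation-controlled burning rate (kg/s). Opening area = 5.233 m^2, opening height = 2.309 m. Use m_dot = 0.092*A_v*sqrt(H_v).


sqrt(H_v) = 1.5195
m_dot = 0.092 * 5.233 * 1.5195 = 0.73156 kg/s

0.73156 kg/s


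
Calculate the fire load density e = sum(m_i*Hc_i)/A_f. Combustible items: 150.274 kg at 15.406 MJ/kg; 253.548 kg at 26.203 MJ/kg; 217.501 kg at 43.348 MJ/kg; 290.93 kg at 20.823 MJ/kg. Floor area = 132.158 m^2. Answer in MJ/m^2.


Total energy = 150.274*15.406 + 253.548*26.203 + 217.501*43.348 + 290.93*20.823
= 2315.121 + 6643.718 + 9428.233 + 6058.035
= 24445.11 MJ
e = 24445.11 / 132.158 = 184.97 MJ/m^2

184.97 MJ/m^2


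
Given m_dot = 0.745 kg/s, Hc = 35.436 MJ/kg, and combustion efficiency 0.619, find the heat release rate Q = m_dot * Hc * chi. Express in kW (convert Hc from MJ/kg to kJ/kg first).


Hc = 35.436 MJ/kg = 35.436 * 1000 kJ/kg = 35436 kJ/kg
Q = 0.745 kg/s * 35436 kJ/kg * 0.619 = 16341 kW

16341 kW


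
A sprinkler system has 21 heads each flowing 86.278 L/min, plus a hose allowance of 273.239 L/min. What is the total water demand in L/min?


Sprinkler demand = 21 * 86.278 = 1811.838 L/min
Total = 1811.838 + 273.239 = 2085.077 L/min

2085.077 L/min


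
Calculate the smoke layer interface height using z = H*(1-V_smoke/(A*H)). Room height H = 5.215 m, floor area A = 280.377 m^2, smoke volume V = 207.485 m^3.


V/(A*H) = 0.14190
1 - 0.14190 = 0.85810
z = 5.215 * 0.85810 = 4.4750 m

4.4750 m


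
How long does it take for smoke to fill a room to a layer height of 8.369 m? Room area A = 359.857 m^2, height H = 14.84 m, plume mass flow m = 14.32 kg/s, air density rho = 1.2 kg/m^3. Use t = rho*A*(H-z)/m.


H - z = 6.471 m
t = 1.2 * 359.857 * 6.471 / 14.32 = 195.14 s

195.14 s


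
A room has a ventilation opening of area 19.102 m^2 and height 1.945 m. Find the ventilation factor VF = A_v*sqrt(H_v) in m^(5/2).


sqrt(H_v) = 1.3946
VF = 19.102 * 1.3946 = 26.640 m^(5/2)

26.640 m^(5/2)


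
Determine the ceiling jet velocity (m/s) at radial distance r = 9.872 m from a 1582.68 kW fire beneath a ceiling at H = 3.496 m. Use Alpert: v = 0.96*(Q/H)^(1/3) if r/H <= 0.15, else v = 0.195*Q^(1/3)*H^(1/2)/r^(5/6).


r/H = 9.872 / 3.496 = 2.8238
r/H > 0.15, so v = 0.195*Q^(1/3)*H^(1/2)/r^(5/6)
Q^(1/3) = 11.654
H^(1/2) = 1.8698
r^(5/6) = 6.7402
v = 0.195 * 11.654 * 1.8698 / 6.7402 = 0.63040 m/s

0.63040 m/s


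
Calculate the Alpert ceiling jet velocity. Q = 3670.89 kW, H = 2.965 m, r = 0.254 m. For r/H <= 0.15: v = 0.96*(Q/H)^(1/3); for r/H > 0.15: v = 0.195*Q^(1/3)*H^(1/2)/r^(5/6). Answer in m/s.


r/H = 0.254 / 2.965 = 0.085666
r/H <= 0.15, so v = 0.96*(Q/H)^(1/3)
Q/H = 1238.1
(Q/H)^(1/3) = 10.738
v = 0.96 * 10.738 = 10.308 m/s

10.308 m/s


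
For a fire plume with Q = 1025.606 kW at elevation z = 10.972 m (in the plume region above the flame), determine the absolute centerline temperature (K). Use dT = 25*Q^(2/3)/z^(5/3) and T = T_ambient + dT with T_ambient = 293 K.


Q^(2/3) = 101.70
z^(5/3) = 54.176
dT = 25 * 101.70 / 54.176 = 46.930 K
T = 293 + 46.930 = 339.93 K

339.93 K


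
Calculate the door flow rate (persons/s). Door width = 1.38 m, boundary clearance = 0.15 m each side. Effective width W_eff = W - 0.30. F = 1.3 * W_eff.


W_eff = 1.38 - 0.30 = 1.08 m
F = 1.3 * 1.08 = 1.404 persons/s

1.404 persons/s


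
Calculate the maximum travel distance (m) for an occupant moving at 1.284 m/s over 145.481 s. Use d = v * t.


d = 1.284 * 145.481 = 186.80 m

186.80 m


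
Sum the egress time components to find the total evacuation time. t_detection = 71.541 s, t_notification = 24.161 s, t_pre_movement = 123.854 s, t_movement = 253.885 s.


Total = 71.541 + 24.161 + 123.854 + 253.885 = 473.441 s

473.441 s


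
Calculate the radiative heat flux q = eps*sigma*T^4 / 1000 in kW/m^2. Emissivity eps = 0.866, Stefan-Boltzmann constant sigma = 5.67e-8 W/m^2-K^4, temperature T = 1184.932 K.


T^4 = 1.9714e+12
q = 0.866 * 5.67e-8 * 1.9714e+12 / 1000 = 96.800 kW/m^2

96.800 kW/m^2


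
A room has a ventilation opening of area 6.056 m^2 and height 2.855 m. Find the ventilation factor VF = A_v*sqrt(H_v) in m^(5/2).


sqrt(H_v) = 1.6897
VF = 6.056 * 1.6897 = 10.233 m^(5/2)

10.233 m^(5/2)


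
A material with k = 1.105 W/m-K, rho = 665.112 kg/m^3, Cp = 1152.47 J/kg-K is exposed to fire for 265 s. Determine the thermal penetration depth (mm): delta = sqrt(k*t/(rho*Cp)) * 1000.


alpha = 1.105 / (665.112 * 1152.47) = 1.4416e-06 m^2/s
alpha * t = 0.00038202
delta = sqrt(0.00038202) * 1000 = 19.545 mm

19.545 mm


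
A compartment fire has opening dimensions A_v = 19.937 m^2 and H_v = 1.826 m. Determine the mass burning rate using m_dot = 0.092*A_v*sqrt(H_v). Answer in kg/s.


sqrt(H_v) = 1.3513
m_dot = 0.092 * 19.937 * 1.3513 = 2.4786 kg/s

2.4786 kg/s


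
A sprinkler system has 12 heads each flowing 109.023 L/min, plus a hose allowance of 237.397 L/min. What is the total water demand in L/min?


Sprinkler demand = 12 * 109.023 = 1308.276 L/min
Total = 1308.276 + 237.397 = 1545.673 L/min

1545.673 L/min


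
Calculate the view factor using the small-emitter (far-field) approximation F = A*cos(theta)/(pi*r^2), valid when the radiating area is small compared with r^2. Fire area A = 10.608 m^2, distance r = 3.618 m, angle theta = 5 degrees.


cos(5 deg) = 0.99619
pi*r^2 = 41.123
F = 10.608 * 0.99619 / 41.123 = 0.25697

0.25697


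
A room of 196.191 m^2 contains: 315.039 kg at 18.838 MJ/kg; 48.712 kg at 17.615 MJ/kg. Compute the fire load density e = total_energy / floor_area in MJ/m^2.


Total energy = 315.039*18.838 + 48.712*17.615
= 5934.705 + 858.0619
= 6792.767 MJ
e = 6792.767 / 196.191 = 34.623 MJ/m^2

34.623 MJ/m^2


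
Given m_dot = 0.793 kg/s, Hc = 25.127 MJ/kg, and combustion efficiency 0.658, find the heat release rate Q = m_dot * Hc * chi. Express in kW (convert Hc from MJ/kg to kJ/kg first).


Hc = 25.127 MJ/kg = 25.127 * 1000 kJ/kg = 25127 kJ/kg
Q = 0.793 kg/s * 25127 kJ/kg * 0.658 = 13111 kW

13111 kW


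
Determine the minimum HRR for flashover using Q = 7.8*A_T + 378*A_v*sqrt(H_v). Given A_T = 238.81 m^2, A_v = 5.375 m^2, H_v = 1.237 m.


7.8*A_T = 1862.718
sqrt(H_v) = 1.1122
378*A_v*sqrt(H_v) = 2259.7
Q = 1862.718 + 2259.7 = 4122.4 kW

4122.4 kW


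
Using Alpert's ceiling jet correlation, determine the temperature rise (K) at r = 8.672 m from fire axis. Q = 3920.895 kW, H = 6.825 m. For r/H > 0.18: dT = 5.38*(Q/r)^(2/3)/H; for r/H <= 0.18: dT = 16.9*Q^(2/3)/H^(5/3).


r/H = 8.672 / 6.825 = 1.2706
r/H > 0.18, so dT = 5.38*(Q/r)^(2/3)/H
Q/r = 452.13
(Q/r)^(2/3) = 58.908
dT = 5.38 * 58.908 / 6.825 = 46.436 K

46.436 K


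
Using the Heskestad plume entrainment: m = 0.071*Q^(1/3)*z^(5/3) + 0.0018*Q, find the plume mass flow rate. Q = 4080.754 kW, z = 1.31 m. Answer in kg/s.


Q^(1/3) = 15.980
z^(5/3) = 1.5684
First term = 0.071 * 15.980 * 1.5684 = 1.7795
Second term = 0.0018 * 4080.754 = 7.3454
m = 9.1248 kg/s

9.1248 kg/s


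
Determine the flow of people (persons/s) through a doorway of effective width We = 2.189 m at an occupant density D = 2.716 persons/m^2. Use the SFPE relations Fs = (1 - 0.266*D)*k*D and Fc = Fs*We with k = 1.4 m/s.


1 - 0.266*D = 1 - 0.266*2.716 = 0.27754
Fs = 0.27754 * 1.4 * 2.716 = 1.0553 persons/(s*m)
Fc = 1.0553 * 2.189 = 2.3101 persons/s

2.3101 persons/s


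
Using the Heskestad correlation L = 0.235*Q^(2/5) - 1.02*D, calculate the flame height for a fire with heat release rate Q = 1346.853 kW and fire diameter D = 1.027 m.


Q^(2/5) = 17.854
0.235 * Q^(2/5) = 4.1956
1.02 * D = 1.0475
L = 3.1481 m

3.1481 m


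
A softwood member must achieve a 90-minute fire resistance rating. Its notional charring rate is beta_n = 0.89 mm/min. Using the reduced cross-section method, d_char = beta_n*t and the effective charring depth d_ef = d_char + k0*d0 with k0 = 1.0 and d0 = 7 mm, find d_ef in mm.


d_char = 0.89 * 90 = 80.1 mm
d_ef = 80.1 + 1.0*7 = 87.1 mm

87.1 mm


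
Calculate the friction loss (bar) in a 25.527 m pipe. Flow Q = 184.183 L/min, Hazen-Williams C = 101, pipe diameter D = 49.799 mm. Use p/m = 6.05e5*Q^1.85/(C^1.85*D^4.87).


Q^1.85 = 15514
C^1.85 = 5105.0
D^4.87 = 1.8427e+08
p/m = 0.0099772 bar/m
p_total = 0.0099772 * 25.527 = 0.25469 bar

0.25469 bar


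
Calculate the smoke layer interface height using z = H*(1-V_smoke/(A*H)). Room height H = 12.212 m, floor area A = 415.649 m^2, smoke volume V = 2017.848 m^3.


V/(A*H) = 0.39753
1 - 0.39753 = 0.60247
z = 12.212 * 0.60247 = 7.3573 m

7.3573 m


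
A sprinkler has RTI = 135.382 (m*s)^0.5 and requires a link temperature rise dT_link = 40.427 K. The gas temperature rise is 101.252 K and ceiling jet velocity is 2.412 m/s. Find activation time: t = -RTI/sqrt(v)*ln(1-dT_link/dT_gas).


dT_link/dT_gas = 0.39927
ln(1 - 0.39927) = -0.50961
t = -135.382 / sqrt(2.412) * -0.50961 = 44.423 s

44.423 s


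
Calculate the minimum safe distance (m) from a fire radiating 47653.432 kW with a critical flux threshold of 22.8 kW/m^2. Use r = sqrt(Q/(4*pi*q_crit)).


4*pi*q_crit = 286.51
Q/(4*pi*q_crit) = 166.32
r = sqrt(166.32) = 12.897 m

12.897 m


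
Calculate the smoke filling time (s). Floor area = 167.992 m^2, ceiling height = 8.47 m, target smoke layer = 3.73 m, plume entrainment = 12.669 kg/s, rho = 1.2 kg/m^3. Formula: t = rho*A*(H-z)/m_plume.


H - z = 4.74 m
t = 1.2 * 167.992 * 4.74 / 12.669 = 75.423 s

75.423 s


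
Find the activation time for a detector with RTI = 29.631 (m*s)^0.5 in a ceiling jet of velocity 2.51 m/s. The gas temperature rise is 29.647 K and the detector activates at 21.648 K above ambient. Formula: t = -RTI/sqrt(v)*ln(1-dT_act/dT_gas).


dT_act/dT_gas = 0.73019
ln(1 - 0.73019) = -1.3100
t = -29.631 / sqrt(2.51) * -1.3100 = 24.502 s

24.502 s


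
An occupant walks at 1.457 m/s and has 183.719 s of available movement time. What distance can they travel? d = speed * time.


d = 1.457 * 183.719 = 267.68 m

267.68 m


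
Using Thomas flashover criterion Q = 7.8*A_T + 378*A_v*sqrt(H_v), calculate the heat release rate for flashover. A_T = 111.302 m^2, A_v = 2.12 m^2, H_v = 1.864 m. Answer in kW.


7.8*A_T = 868.16
sqrt(H_v) = 1.3653
378*A_v*sqrt(H_v) = 1094.1
Q = 868.16 + 1094.1 = 1962.2 kW

1962.2 kW


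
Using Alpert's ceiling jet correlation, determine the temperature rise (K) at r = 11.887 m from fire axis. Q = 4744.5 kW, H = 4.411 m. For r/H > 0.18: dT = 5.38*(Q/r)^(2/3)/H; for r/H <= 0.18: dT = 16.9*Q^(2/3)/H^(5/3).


r/H = 11.887 / 4.411 = 2.6949
r/H > 0.18, so dT = 5.38*(Q/r)^(2/3)/H
Q/r = 399.13
(Q/r)^(2/3) = 54.210
dT = 5.38 * 54.210 / 4.411 = 66.119 K

66.119 K


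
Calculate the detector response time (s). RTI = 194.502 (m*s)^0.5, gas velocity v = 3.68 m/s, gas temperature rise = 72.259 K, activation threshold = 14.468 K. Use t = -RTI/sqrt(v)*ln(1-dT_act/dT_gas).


dT_act/dT_gas = 0.20022
ln(1 - 0.20022) = -0.22342
t = -194.502 / sqrt(3.68) * -0.22342 = 22.653 s

22.653 s


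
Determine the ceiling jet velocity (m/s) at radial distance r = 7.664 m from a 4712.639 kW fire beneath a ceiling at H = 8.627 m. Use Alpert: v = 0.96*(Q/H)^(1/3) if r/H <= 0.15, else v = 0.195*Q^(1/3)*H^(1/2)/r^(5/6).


r/H = 7.664 / 8.627 = 0.88837
r/H > 0.15, so v = 0.195*Q^(1/3)*H^(1/2)/r^(5/6)
Q^(1/3) = 16.766
H^(1/2) = 2.9372
r^(5/6) = 5.4582
v = 0.195 * 16.766 * 2.9372 / 5.4582 = 1.7593 m/s

1.7593 m/s


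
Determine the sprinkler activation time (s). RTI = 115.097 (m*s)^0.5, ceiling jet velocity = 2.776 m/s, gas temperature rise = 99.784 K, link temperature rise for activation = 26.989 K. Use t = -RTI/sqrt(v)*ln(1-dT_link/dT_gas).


dT_link/dT_gas = 0.27047
ln(1 - 0.27047) = -0.31536
t = -115.097 / sqrt(2.776) * -0.31536 = 21.785 s

21.785 s


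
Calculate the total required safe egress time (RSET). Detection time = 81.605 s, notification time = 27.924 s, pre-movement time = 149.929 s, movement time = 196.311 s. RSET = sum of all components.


Total = 81.605 + 27.924 + 149.929 + 196.311 = 455.769 s

455.769 s


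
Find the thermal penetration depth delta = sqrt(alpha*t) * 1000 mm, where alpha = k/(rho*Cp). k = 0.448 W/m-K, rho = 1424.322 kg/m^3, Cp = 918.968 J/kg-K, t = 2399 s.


alpha = 0.448 / (1424.322 * 918.968) = 3.4227e-07 m^2/s
alpha * t = 0.00082111
delta = sqrt(0.00082111) * 1000 = 28.655 mm

28.655 mm


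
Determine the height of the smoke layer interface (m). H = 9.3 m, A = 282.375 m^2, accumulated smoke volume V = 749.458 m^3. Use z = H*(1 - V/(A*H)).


V/(A*H) = 0.28539
1 - 0.28539 = 0.71461
z = 9.3 * 0.71461 = 6.6459 m

6.6459 m


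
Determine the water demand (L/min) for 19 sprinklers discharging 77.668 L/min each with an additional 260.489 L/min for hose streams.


Sprinkler demand = 19 * 77.668 = 1475.692 L/min
Total = 1475.692 + 260.489 = 1736.181 L/min

1736.181 L/min


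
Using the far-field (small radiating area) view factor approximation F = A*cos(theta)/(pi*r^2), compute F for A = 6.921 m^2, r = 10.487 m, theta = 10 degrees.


cos(10 deg) = 0.98481
pi*r^2 = 345.50
F = 6.921 * 0.98481 / 345.50 = 0.019727

0.019727


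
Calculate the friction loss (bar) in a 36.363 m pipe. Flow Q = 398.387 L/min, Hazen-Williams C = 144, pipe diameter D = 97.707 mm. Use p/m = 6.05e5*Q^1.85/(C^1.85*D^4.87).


Q^1.85 = 64649
C^1.85 = 9839.4
D^4.87 = 4.9084e+09
p/m = 0.00080986 bar/m
p_total = 0.00080986 * 36.363 = 0.029449 bar

0.029449 bar


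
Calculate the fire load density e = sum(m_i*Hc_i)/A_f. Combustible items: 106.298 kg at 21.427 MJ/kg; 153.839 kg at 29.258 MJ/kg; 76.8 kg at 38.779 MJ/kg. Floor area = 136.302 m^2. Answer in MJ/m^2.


Total energy = 106.298*21.427 + 153.839*29.258 + 76.8*38.779
= 2277.647 + 4501.021 + 2978.227
= 9756.896 MJ
e = 9756.896 / 136.302 = 71.583 MJ/m^2

71.583 MJ/m^2


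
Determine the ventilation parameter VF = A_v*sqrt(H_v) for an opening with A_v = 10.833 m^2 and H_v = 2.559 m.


sqrt(H_v) = 1.5997
VF = 10.833 * 1.5997 = 17.329 m^(5/2)

17.329 m^(5/2)


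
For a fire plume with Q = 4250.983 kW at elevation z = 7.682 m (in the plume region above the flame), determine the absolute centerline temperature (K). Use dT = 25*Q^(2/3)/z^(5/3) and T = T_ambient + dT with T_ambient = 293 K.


Q^(2/3) = 262.42
z^(5/3) = 29.908
dT = 25 * 262.42 / 29.908 = 219.35 K
T = 293 + 219.35 = 512.35 K

512.35 K


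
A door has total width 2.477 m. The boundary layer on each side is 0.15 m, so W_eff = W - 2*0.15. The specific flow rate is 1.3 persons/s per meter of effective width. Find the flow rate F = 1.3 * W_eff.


W_eff = 2.477 - 0.30 = 2.177 m
F = 1.3 * 2.177 = 2.8301 persons/s

2.8301 persons/s


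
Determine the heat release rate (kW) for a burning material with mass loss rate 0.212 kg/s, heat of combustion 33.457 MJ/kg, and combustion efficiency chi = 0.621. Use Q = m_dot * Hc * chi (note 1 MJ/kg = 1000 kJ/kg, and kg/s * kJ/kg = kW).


Hc = 33.457 MJ/kg = 33.457 * 1000 kJ/kg = 33457 kJ/kg
Q = 0.212 kg/s * 33457 kJ/kg * 0.621 = 4404.7 kW

4404.7 kW


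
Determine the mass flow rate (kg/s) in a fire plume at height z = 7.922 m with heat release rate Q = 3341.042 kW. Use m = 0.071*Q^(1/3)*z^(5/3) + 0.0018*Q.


Q^(1/3) = 14.950
z^(5/3) = 31.482
First term = 0.071 * 14.950 * 31.482 = 33.415
Second term = 0.0018 * 3341.042 = 6.0139
m = 39.429 kg/s

39.429 kg/s


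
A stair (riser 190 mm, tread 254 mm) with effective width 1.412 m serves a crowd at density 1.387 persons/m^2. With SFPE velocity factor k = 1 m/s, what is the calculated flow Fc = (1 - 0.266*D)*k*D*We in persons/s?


1 - 0.266*D = 1 - 0.266*1.387 = 0.63106
Fs = 0.63106 * 1 * 1.387 = 0.87528 persons/(s*m)
Fc = 0.87528 * 1.412 = 1.2359 persons/s

1.2359 persons/s


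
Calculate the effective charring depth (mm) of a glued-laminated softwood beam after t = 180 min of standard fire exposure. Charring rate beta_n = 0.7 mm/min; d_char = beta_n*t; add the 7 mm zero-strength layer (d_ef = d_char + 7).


d_char = 0.7 * 180 = 126 mm
d_ef = 126 + 1.0*7 = 133 mm

133 mm


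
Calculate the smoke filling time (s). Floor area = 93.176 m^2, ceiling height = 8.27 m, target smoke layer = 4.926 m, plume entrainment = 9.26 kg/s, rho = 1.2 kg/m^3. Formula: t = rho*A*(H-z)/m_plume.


H - z = 3.344 m
t = 1.2 * 93.176 * 3.344 / 9.26 = 40.378 s

40.378 s


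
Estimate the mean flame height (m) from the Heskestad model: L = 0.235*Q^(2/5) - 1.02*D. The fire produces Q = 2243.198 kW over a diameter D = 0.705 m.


Q^(2/5) = 21.895
0.235 * Q^(2/5) = 5.1453
1.02 * D = 0.71910
L = 4.4262 m

4.4262 m


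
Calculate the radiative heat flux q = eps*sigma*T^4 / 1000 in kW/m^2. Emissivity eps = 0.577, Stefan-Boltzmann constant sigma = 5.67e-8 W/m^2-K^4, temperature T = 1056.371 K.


T^4 = 1.2453e+12
q = 0.577 * 5.67e-8 * 1.2453e+12 / 1000 = 40.740 kW/m^2

40.740 kW/m^2


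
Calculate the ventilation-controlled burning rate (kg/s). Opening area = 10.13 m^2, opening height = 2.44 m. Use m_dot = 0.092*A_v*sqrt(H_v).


sqrt(H_v) = 1.5620
m_dot = 0.092 * 10.13 * 1.5620 = 1.4558 kg/s

1.4558 kg/s


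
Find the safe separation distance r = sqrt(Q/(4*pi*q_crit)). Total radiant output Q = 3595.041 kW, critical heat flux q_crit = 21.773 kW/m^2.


4*pi*q_crit = 273.61
Q/(4*pi*q_crit) = 13.139
r = sqrt(13.139) = 3.6248 m

3.6248 m


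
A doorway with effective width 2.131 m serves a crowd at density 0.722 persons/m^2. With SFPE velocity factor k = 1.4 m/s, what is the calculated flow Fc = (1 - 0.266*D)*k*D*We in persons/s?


1 - 0.266*D = 1 - 0.266*0.722 = 0.80795
Fs = 0.80795 * 1.4 * 0.722 = 0.81667 persons/(s*m)
Fc = 0.81667 * 2.131 = 1.7403 persons/s

1.7403 persons/s


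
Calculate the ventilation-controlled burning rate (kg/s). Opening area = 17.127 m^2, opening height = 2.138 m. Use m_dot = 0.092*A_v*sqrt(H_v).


sqrt(H_v) = 1.4622
m_dot = 0.092 * 17.127 * 1.4622 = 2.3039 kg/s

2.3039 kg/s


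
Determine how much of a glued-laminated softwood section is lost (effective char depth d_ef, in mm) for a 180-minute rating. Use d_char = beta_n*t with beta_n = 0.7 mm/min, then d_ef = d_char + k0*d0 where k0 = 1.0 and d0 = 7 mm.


d_char = 0.7 * 180 = 126 mm
d_ef = 126 + 1.0*7 = 133 mm

133 mm


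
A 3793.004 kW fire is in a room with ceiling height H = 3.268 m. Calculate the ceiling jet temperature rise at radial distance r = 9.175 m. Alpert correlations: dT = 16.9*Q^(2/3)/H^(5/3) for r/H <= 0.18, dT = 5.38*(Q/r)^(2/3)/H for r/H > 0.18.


r/H = 9.175 / 3.268 = 2.8075
r/H > 0.18, so dT = 5.38*(Q/r)^(2/3)/H
Q/r = 413.41
(Q/r)^(2/3) = 55.495
dT = 5.38 * 55.495 / 3.268 = 91.359 K

91.359 K


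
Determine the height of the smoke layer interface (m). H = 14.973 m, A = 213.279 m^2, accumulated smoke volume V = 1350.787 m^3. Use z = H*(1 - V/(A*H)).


V/(A*H) = 0.42299
1 - 0.42299 = 0.57701
z = 14.973 * 0.57701 = 8.6396 m

8.6396 m


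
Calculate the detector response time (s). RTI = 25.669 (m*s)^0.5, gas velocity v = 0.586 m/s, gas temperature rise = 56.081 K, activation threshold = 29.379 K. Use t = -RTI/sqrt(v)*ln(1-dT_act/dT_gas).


dT_act/dT_gas = 0.52387
ln(1 - 0.52387) = -0.74206
t = -25.669 / sqrt(0.586) * -0.74206 = 24.883 s

24.883 s


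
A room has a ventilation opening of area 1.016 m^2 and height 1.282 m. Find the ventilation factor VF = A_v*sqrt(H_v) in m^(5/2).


sqrt(H_v) = 1.1323
VF = 1.016 * 1.1323 = 1.1504 m^(5/2)

1.1504 m^(5/2)


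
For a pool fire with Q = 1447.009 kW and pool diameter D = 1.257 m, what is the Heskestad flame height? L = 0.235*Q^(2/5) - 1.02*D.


Q^(2/5) = 18.373
0.235 * Q^(2/5) = 4.3177
1.02 * D = 1.2821
L = 3.0356 m

3.0356 m


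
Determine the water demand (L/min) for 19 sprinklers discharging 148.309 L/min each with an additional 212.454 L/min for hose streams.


Sprinkler demand = 19 * 148.309 = 2817.871 L/min
Total = 2817.871 + 212.454 = 3030.325 L/min

3030.325 L/min


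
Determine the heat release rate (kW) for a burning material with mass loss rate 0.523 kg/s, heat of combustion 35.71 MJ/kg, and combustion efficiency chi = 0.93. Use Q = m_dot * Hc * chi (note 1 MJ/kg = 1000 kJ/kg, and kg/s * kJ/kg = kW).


Hc = 35.71 MJ/kg = 35.71 * 1000 kJ/kg = 35710 kJ/kg
Q = 0.523 kg/s * 35710 kJ/kg * 0.93 = 17369 kW

17369 kW


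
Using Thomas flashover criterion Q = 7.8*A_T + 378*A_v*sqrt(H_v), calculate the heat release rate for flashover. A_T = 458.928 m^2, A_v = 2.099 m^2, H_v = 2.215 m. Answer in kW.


7.8*A_T = 3579.6
sqrt(H_v) = 1.4883
378*A_v*sqrt(H_v) = 1180.8
Q = 3579.6 + 1180.8 = 4760.5 kW

4760.5 kW


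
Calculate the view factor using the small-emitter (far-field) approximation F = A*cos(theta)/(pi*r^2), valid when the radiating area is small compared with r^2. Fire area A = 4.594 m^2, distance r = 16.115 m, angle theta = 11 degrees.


cos(11 deg) = 0.98163
pi*r^2 = 815.85
F = 4.594 * 0.98163 / 815.85 = 0.0055275

0.0055275


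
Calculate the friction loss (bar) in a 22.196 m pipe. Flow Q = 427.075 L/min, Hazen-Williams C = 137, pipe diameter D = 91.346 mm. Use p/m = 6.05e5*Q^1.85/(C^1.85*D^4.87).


Q^1.85 = 73525
C^1.85 = 8972.9
D^4.87 = 3.5364e+09
p/m = 0.0014018 bar/m
p_total = 0.0014018 * 22.196 = 0.031115 bar

0.031115 bar


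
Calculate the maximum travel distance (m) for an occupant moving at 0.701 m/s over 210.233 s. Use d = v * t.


d = 0.701 * 210.233 = 147.37 m

147.37 m


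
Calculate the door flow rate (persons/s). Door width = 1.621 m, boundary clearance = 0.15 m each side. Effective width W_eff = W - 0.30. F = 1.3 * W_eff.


W_eff = 1.621 - 0.30 = 1.321 m
F = 1.3 * 1.321 = 1.7173 persons/s

1.7173 persons/s


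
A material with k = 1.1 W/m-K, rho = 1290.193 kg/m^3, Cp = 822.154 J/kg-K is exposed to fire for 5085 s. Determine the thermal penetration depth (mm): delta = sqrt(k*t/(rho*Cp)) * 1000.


alpha = 1.1 / (1290.193 * 822.154) = 1.0370e-06 m^2/s
alpha * t = 0.0052732
delta = sqrt(0.0052732) * 1000 = 72.617 mm

72.617 mm


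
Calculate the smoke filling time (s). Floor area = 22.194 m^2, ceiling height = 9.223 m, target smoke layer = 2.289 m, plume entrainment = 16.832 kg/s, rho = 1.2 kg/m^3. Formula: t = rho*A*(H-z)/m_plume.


H - z = 6.934 m
t = 1.2 * 22.194 * 6.934 / 16.832 = 10.971 s

10.971 s


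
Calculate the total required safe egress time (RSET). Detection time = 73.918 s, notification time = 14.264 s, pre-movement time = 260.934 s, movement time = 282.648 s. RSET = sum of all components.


Total = 73.918 + 14.264 + 260.934 + 282.648 = 631.764 s

631.764 s


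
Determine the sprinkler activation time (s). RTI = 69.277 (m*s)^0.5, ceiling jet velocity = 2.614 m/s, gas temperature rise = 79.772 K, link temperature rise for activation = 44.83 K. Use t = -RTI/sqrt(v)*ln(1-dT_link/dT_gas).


dT_link/dT_gas = 0.56198
ln(1 - 0.56198) = -0.82548
t = -69.277 / sqrt(2.614) * -0.82548 = 35.371 s

35.371 s


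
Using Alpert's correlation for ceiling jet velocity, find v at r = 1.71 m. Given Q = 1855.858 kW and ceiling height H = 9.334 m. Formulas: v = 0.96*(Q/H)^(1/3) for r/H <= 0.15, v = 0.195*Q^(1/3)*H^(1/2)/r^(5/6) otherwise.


r/H = 1.71 / 9.334 = 0.18320
r/H > 0.15, so v = 0.195*Q^(1/3)*H^(1/2)/r^(5/6)
Q^(1/3) = 12.289
H^(1/2) = 3.0552
r^(5/6) = 1.5637
v = 0.195 * 12.289 * 3.0552 / 1.5637 = 4.6819 m/s

4.6819 m/s


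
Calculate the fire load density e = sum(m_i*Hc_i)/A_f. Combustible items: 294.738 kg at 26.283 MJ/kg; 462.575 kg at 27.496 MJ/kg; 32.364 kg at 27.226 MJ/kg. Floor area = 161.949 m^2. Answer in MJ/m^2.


Total energy = 294.738*26.283 + 462.575*27.496 + 32.364*27.226
= 7746.599 + 12718.96 + 881.1423
= 21346.70 MJ
e = 21346.70 / 161.949 = 131.81 MJ/m^2

131.81 MJ/m^2


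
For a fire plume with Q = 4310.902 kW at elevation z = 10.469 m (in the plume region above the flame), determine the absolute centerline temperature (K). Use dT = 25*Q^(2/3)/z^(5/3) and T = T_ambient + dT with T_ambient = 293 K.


Q^(2/3) = 264.88
z^(5/3) = 50.100
dT = 25 * 264.88 / 50.100 = 132.17 K
T = 293 + 132.17 = 425.17 K

425.17 K


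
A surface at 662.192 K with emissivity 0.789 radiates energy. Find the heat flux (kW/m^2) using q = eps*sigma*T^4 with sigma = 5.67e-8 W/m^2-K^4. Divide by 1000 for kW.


T^4 = 1.9228e+11
q = 0.789 * 5.67e-8 * 1.9228e+11 / 1000 = 8.6019 kW/m^2

8.6019 kW/m^2


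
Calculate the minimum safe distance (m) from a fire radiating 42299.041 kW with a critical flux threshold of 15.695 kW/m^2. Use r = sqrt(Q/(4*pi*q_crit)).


4*pi*q_crit = 197.23
Q/(4*pi*q_crit) = 214.47
r = sqrt(214.47) = 14.645 m

14.645 m


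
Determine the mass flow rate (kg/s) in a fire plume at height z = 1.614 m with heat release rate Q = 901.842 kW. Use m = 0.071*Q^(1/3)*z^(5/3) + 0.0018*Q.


Q^(1/3) = 9.6615
z^(5/3) = 2.2208
First term = 0.071 * 9.6615 * 2.2208 = 1.5234
Second term = 0.0018 * 901.842 = 1.6233
m = 3.1467 kg/s

3.1467 kg/s


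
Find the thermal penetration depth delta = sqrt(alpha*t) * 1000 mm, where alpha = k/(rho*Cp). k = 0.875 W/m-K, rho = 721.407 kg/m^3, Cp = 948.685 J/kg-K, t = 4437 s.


alpha = 0.875 / (721.407 * 948.685) = 1.2785e-06 m^2/s
alpha * t = 0.0056728
delta = sqrt(0.0056728) * 1000 = 75.318 mm

75.318 mm


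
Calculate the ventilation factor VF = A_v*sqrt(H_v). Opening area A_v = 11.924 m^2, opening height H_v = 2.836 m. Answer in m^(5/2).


sqrt(H_v) = 1.6840
VF = 11.924 * 1.6840 = 20.081 m^(5/2)

20.081 m^(5/2)


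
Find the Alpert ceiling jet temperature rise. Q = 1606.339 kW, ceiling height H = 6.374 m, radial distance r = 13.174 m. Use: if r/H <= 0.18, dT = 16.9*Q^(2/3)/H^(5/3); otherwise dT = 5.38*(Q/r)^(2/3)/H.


r/H = 13.174 / 6.374 = 2.0668
r/H > 0.18, so dT = 5.38*(Q/r)^(2/3)/H
Q/r = 121.93
(Q/r)^(2/3) = 24.589
dT = 5.38 * 24.589 / 6.374 = 20.755 K

20.755 K


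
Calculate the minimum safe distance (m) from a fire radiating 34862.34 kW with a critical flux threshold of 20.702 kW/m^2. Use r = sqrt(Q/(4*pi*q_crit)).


4*pi*q_crit = 260.15
Q/(4*pi*q_crit) = 134.01
r = sqrt(134.01) = 11.576 m

11.576 m
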